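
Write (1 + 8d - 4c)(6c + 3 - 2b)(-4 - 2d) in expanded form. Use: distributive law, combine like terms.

(1 + 8d - 4c)(6c + 3 - 2b)(-4 - 2d)
= (6c + 3 - 2b + 48cd + 24d - 16bd - 24c² - 12c + 8bc)(-4 - 2d)    [distributive law]
= (-6c + 3 - 2b + 48cd + 24d - 16bd - 24c² + 8bc)(-4 - 2d)    [combine like terms]
= 24c + 12cd - 12 - 6d + 8b + 4bd - 192cd - 96cd² - 96d - 48d² + 64bd + 32bd² + 96c² + 48c²d - 32bc - 16bcd    [distributive law]
= 24c - 180cd - 12 - 102d + 8b + 68bd - 96cd² - 48d² + 32bd² + 96c² + 48c²d - 32bc - 16bcd    [combine like terms]

24c - 180cd - 12 - 102d + 8b + 68bd - 96cd² - 48d² + 32bd² + 96c² + 48c²d - 32bc - 16bcd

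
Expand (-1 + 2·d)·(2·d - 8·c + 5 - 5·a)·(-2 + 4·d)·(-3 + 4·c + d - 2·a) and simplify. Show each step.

118·d - 352·c·d - 108·d^2 - 58·a·d + 352·c·d^2 - 24·d^3 + 112·a·d^2 + 88·c - 64·c^2 - 8·a·c + 256·c^2·d + 32·a·c·d - 30 + 10·a + 20·a^2 - 80·a^2·d + 16·d^4 - 72·a·d^3 - 256·c^2·d^2 - 32·a·c·d^2 + 80·a^2·d^2

(-1 + 2·d)·(2·d - 8·c + 5 - 5·a)·(-2 + 4·d)·(-3 + 4·c + d - 2·a)
= (-2·d + 8·c - 5 + 5·a + 4·d^2 - 16·c·d + 10·d - 10·a·d)·(-2 + 4·d)·(-3 + 4·c + d - 2·a)    [distributive law]
= (8·d + 8·c - 5 + 5·a + 4·d^2 - 16·c·d - 10·a·d)·(-2 + 4·d)·(-3 + 4·c + d - 2·a)    [combine like terms]
= (-16·d + 32·d^2 - 16·c + 32·c·d + 10 - 20·d - 10·a + 20·a·d - 8·d^2 + 16·d^3 + 32·c·d - 64·c·d^2 + 20·a·d - 40·a·d^2)·(-3 + 4·c + d - 2·a)    [distributive law]
= (-36·d + 24·d^2 - 16·c + 64·c·d + 10 - 10·a + 40·a·d + 16·d^3 - 64·c·d^2 - 40·a·d^2)·(-3 + 4·c + d - 2·a)    [combine like terms]
= 108·d - 144·c·d - 36·d^2 + 72·a·d - 72·d^2 + 96·c·d^2 + 24·d^3 - 48·a·d^2 + 48·c - 64·c^2 - 16·c·d + 32·a·c - 192·c·d + 256·c^2·d + 64·c·d^2 - 128·a·c·d - 30 + 40·c + 10·d - 20·a + 30·a - 40·a·c - 10·a·d + 20·a^2 - 120·a·d + 160·a·c·d + 40·a·d^2 - 80·a^2·d - 48·d^3 + 64·c·d^3 + 16·d^4 - 32·a·d^3 + 192·c·d^2 - 256·c^2·d^2 - 64·c·d^3 + 128·a·c·d^2 + 120·a·d^2 - 160·a·c·d^2 - 40·a·d^3 + 80·a^2·d^2    [distributive law]
= 118·d - 352·c·d - 108·d^2 - 58·a·d + 352·c·d^2 - 24·d^3 + 112·a·d^2 + 88·c - 64·c^2 - 8·a·c + 256·c^2·d + 32·a·c·d - 30 + 10·a + 20·a^2 - 80·a^2·d + 16·d^4 - 72·a·d^3 - 256·c^2·d^2 - 32·a·c·d^2 + 80·a^2·d^2    [combine like terms]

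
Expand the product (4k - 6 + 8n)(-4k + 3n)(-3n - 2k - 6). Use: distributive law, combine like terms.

88k^2n + 32k^3 + 48k^2 + 12kn^2 + 84kn - 144k - 90n^2 + 108n - 72n^3

(4k - 6 + 8n)(-4k + 3n)(-3n - 2k - 6)
= (-16k^2 + 12kn + 24k - 18n - 32kn + 24n^2)(-3n - 2k - 6)    [distributive law]
= (-16k^2 - 20kn + 24k - 18n + 24n^2)(-3n - 2k - 6)    [combine like terms]
= 48k^2n + 32k^3 + 96k^2 + 60kn^2 + 40k^2n + 120kn - 72kn - 48k^2 - 144k + 54n^2 + 36kn + 108n - 72n^3 - 48kn^2 - 144n^2    [distributive law]
= 88k^2n + 32k^3 + 48k^2 + 12kn^2 + 84kn - 144k - 90n^2 + 108n - 72n^3    [combine like terms]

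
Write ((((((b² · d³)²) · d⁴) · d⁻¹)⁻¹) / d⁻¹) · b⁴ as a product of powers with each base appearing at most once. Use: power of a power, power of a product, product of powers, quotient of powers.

d⁻⁸

((((((b² · d³)²) · d⁴) · d⁻¹)⁻¹) / d⁻¹) · b⁴
= ((((((b² · d³)²) · d⁴)⁻¹) · ((d⁻¹)⁻¹)) / d⁻¹) · b⁴    [power of a product]
= ((((((b² · d³)²)⁻¹) · ((d⁴)⁻¹)) · ((d⁻¹)⁻¹)) / d⁻¹) · b⁴    [power of a product]
= (((((b² · d³)⁻²) · ((d⁴)⁻¹)) · ((d⁻¹)⁻¹)) / d⁻¹) · b⁴    [power of a power]
= ((((((b²)⁻²) · ((d³)⁻²)) · ((d⁴)⁻¹)) · ((d⁻¹)⁻¹)) / d⁻¹) · b⁴    [power of a product]
= ((((b⁻⁴ · ((d³)⁻²)) · ((d⁴)⁻¹)) · ((d⁻¹)⁻¹)) / d⁻¹) · b⁴    [power of a power]
= ((((b⁻⁴ · d⁻⁶) · ((d⁴)⁻¹)) · ((d⁻¹)⁻¹)) / d⁻¹) · b⁴    [power of a power]
= ((((b⁻⁴ · d⁻⁶) · d⁻⁴) · ((d⁻¹)⁻¹)) / d⁻¹) · b⁴    [power of a power]
= ((((b⁻⁴ · d⁻⁶) · d⁻⁴) · d) / d⁻¹) · b⁴    [power of a power]
= d⁻⁸    [quotient of powers; product of powers]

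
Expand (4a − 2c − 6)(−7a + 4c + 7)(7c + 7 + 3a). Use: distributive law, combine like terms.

(4a − 2c − 6)(−7a + 4c + 7)(7c + 7 + 3a)
= (−28a² + 16ac + 28a + 14ac − 8c² − 14c + 42a − 24c − 42)(7c + 7 + 3a)    [distributive law]
= (−28a² + 30ac + 70a − 8c² − 38c − 42)(7c + 7 + 3a)    [combine like terms]
= −196a²c − 196a² − 84a³ + 210ac² + 210ac + 90a²c + 490ac + 490a + 210a² − 56c³ − 56c² − 24ac² − 266c² − 266c − 114ac − 294c − 294 − 126a    [distributive law]
= −106a²c + 14a² − 84a³ + 186ac² + 586ac + 364a − 56c³ − 322c² − 560c − 294    [combine like terms]

−106a²c + 14a² − 84a³ + 186ac² + 586ac + 364a − 56c³ − 322c² − 560c − 294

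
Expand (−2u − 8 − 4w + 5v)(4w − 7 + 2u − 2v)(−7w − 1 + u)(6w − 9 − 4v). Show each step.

(−2u − 8 − 4w + 5v)(4w − 7 + 2u − 2v)(−7w − 1 + u)(6w − 9 − 4v)
= (−8uw + 14u − 4u² + 4uv − 32w + 56 − 16u + 16v − 16w² + 28w − 8uw + 8vw + 20vw − 35v + 10uv − 10v²)(−7w − 1 + u)(6w − 9 − 4v)    [distributive law]
= (−16uw − 2u − 4u² + 14uv − 4w + 56 − 19v − 16w² + 28vw − 10v²)(−7w − 1 + u)(6w − 9 − 4v)    [combine like terms]
= (112uw² + 16uw − 16u²w + 14uw + 2u − 2u² + 28u²w + 4u² − 4u³ − 98uvw − 14uv + 14u²v + 28w² + 4w − 4uw − 392w − 56 + 56u + 133vw + 19v − 19uv + 112w³ + 16w² − 16uw² − 196vw² − 28vw + 28uvw + 70v²w + 10v² − 10uv²)(6w − 9 − 4v)    [distributive law]
= (96uw² + 26uw + 12u²w + 58u + 2u² − 4u³ − 70uvw − 33uv + 14u²v + 44w² − 388w − 56 + 105vw + 19v + 112w³ − 196vw² + 70v²w + 10v² − 10uv²)(6w − 9 − 4v)    [combine like terms]
= 576uw³ − 864uw² − 384uvw² + 156uw² − 234uw − 104uvw + 72u²w² − 108u²w − 48u²vw + 348uw − 522u − 232uv + 12u²w − 18u² − 8u²v − 24u³w + 36u³ + 16u³v − 420uvw² + 630uvw + 280uv²w − 198uvw + 297uv + 132uv² + 84u²vw − 126u²v − 56u²v² + 264w³ − 396w² − 176vw² − 2328w² + 3492w + 1552vw − 336w + 504 + 224v + 630vw² − 945vw − 420v²w + 114vw − 171v − 76v² + 672w⁴ − 1008w³ − 448vw³ − 1176vw³ + 1764vw² + 784v²w² + 420v²w² − 630v²w − 280v³w + 60v²w − 90v² − 40v³ − 60uv²w + 90uv² + 40uv³    [distributive law]
= 576uw³ − 708uw² − 804uvw² + 114uw + 328uvw + 72u²w² − 96u²w + 36u²vw − 522u + 65uv − 18u² − 134u²v − 24u³w + 36u³ + 16u³v + 220uv²w + 222uv² − 56u²v² − 744w³ − 2724w² + 2218vw² + 3156w + 721vw + 504 + 53v − 990v²w − 166v² + 672w⁴ − 1624vw³ + 1204v²w² − 280v³w − 40v³ + 40uv³    [combine like terms]

576uw³ − 708uw² − 804uvw² + 114uw + 328uvw + 72u²w² − 96u²w + 36u²vw − 522u + 65uv − 18u² − 134u²v − 24u³w + 36u³ + 16u³v + 220uv²w + 222uv² − 56u²v² − 744w³ − 2724w² + 2218vw² + 3156w + 721vw + 504 + 53v − 990v²w − 166v² + 672w⁴ − 1624vw³ + 1204v²w² − 280v³w − 40v³ + 40uv³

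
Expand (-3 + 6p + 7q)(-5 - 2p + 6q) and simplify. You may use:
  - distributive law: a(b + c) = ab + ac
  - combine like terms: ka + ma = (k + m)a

15 - 24p - 53q - 12p^2 + 22pq + 42q^2

(-3 + 6p + 7q)(-5 - 2p + 6q)
= 15 + 6p - 18q - 30p - 12p^2 + 36pq - 35q - 14pq + 42q^2    [distributive law]
= 15 - 24p - 53q - 12p^2 + 22pq + 42q^2    [combine like terms]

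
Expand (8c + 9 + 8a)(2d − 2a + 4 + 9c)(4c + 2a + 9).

(8c + 9 + 8a)(2d − 2a + 4 + 9c)(4c + 2a + 9)
= (16cd − 16ac + 32c + 72c^2 + 18d − 18a + 36 + 81c + 16ad − 16a^2 + 32a + 72ac)(4c + 2a + 9)    [distributive law]
= (16cd + 56ac + 113c + 72c^2 + 18d + 14a + 36 + 16ad − 16a^2)(4c + 2a + 9)    [combine like terms]
= 64c^2d + 32acd + 144cd + 224ac^2 + 112a^2c + 504ac + 452c^2 + 226ac + 1017c + 288c^3 + 144ac^2 + 648c^2 + 72cd + 36ad + 162d + 56ac + 28a^2 + 126a + 144c + 72a + 324 + 64acd + 32a^2d + 144ad − 64a^2c − 32a^3 − 144a^2    [distributive law]
= 64c^2d + 96acd + 216cd + 368ac^2 + 48a^2c + 786ac + 1100c^2 + 1161c + 288c^3 + 180ad + 162d − 116a^2 + 198a + 324 + 32a^2d − 32a^3    [combine like terms]

64c^2d + 96acd + 216cd + 368ac^2 + 48a^2c + 786ac + 1100c^2 + 1161c + 288c^3 + 180ad + 162d − 116a^2 + 198a + 324 + 32a^2d − 32a^3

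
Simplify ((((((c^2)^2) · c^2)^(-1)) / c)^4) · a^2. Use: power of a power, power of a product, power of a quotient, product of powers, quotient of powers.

a^2·c^(-28)

((((((c^2)^2) · c^2)^(-1)) / c)^4) · a^2
= ((((((c^2)^2) · c^2)^(-1))^4) / (c^4)) · a^2    [power of a quotient]
= (((((c^2)^2) · c^2)^(-4)) / (c^4)) · a^2    [power of a power]
= (((((c^2)^2)^(-4)) · ((c^2)^(-4))) / (c^4)) · a^2    [power of a product]
= ((((c^2)^(-8)) · ((c^2)^(-4))) / (c^4)) · a^2    [power of a power]
= ((c^(-16) · ((c^2)^(-4))) / (c^4)) · a^2    [power of a power]
= ((c^(-16) · c^(-8)) / (c^4)) · a^2    [power of a power]
= (c^(-24) / (c^4)) · a^2    [product of powers]
= c^(-28) · a^2    [quotient of powers]
= a^2·c^(-28)    [rearrange]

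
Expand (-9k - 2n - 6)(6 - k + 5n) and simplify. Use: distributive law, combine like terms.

-48k + 9k² - 43kn - 42n - 10n² - 36

(-9k - 2n - 6)(6 - k + 5n)
= -54k + 9k² - 45kn - 12n + 2kn - 10n² - 36 + 6k - 30n    [distributive law]
= -48k + 9k² - 43kn - 42n - 10n² - 36    [combine like terms]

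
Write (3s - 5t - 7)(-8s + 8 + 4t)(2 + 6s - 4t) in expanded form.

(3s - 5t - 7)(-8s + 8 + 4t)(2 + 6s - 4t)
= (-24s^2 + 24s + 12st + 40st - 40t - 20t^2 + 56s - 56 - 28t)(2 + 6s - 4t)    [distributive law]
= (-24s^2 + 80s + 52st - 68t - 20t^2 - 56)(2 + 6s - 4t)    [combine like terms]
= -48s^2 - 144s^3 + 96s^2t + 160s + 480s^2 - 320st + 104st + 312s^2t - 208st^2 - 136t - 408st + 272t^2 - 40t^2 - 120st^2 + 80t^3 - 112 - 336s + 224t    [distributive law]
= 432s^2 - 144s^3 + 408s^2t - 176s - 624st - 328st^2 + 88t + 232t^2 + 80t^3 - 112    [combine like terms]

432s^2 - 144s^3 + 408s^2t - 176s - 624st - 328st^2 + 88t + 232t^2 + 80t^3 - 112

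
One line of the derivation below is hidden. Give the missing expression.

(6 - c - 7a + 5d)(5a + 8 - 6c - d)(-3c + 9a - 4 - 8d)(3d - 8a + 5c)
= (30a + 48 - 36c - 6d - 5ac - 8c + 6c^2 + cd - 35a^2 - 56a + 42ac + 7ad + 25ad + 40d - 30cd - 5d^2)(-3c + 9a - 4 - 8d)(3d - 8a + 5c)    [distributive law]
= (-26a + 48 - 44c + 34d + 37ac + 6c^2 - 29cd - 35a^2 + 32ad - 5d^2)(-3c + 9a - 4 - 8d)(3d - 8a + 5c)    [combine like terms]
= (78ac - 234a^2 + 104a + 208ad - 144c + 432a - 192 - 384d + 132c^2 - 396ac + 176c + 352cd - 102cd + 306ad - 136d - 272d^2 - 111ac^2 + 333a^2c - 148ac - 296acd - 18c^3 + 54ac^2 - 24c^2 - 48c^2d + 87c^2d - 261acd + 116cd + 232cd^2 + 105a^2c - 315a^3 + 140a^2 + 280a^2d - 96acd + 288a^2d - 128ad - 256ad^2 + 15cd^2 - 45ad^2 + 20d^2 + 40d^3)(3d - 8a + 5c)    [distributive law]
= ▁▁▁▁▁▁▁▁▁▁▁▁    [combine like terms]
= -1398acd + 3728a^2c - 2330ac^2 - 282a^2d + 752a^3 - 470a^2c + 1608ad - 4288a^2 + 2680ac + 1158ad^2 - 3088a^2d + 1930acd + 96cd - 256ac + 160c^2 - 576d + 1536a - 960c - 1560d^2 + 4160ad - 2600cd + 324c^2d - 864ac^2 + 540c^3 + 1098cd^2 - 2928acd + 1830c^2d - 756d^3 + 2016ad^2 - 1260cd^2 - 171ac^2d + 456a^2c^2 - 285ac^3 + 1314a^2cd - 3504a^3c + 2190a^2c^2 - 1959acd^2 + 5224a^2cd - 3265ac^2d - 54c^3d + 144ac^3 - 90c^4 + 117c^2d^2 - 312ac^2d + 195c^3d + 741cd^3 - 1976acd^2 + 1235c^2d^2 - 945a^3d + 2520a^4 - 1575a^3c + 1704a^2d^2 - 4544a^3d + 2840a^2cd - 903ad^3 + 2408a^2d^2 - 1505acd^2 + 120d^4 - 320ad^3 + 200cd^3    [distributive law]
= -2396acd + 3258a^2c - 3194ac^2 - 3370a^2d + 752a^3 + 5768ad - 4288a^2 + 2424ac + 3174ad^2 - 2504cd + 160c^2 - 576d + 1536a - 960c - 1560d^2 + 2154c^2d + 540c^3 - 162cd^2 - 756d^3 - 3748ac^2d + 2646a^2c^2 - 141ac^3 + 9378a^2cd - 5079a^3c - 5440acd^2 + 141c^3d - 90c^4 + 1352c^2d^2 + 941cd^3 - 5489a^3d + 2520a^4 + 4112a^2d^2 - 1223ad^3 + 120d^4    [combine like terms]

After combine like terms, the bracketed line is:

(-466ac - 94a^2 + 536a + 386ad + 32c - 192 - 520d + 108c^2 + 366cd - 252d^2 - 57ac^2 + 438a^2c - 653acd - 18c^3 + 39c^2d + 247cd^2 - 315a^3 + 568a^2d - 301ad^2 + 40d^3)(3d - 8a + 5c)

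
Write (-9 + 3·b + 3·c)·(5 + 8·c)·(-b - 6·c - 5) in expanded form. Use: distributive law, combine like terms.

-30·b + 555·c + 225 - 153·b·c + 222·c² - 15·b² - 24·b²·c - 168·b·c² - 144·c³

(-9 + 3·b + 3·c)·(5 + 8·c)·(-b - 6·c - 5)
= (-45 - 72·c + 15·b + 24·b·c + 15·c + 24·c²)·(-b - 6·c - 5)    [distributive law]
= (-45 - 57·c + 15·b + 24·b·c + 24·c²)·(-b - 6·c - 5)    [combine like terms]
= 45·b + 270·c + 225 + 57·b·c + 342·c² + 285·c - 15·b² - 90·b·c - 75·b - 24·b²·c - 144·b·c² - 120·b·c - 24·b·c² - 144·c³ - 120·c²    [distributive law]
= -30·b + 555·c + 225 - 153·b·c + 222·c² - 15·b² - 24·b²·c - 168·b·c² - 144·c³    [combine like terms]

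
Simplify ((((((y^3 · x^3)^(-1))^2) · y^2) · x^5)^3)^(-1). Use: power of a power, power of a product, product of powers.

x^3y^12

((((((y^3 · x^3)^(-1))^2) · y^2) · x^5)^3)^(-1)
= (((((y^3 · x^3)^(-1))^2) · y^2) · x^5)^(-3)    [power of a power]
= (((((y^3 · x^3)^(-1))^2) · y^2)^(-3)) · ((x^5)^(-3))    [power of a product]
= (((((y^3 · x^3)^(-1))^2)^(-3)) · ((y^2)^(-3))) · ((x^5)^(-3))    [power of a product]
= ((((y^3 · x^3)^(-1))^(-6)) · ((y^2)^(-3))) · ((x^5)^(-3))    [power of a power]
= (((y^3 · x^3)^6) · ((y^2)^(-3))) · ((x^5)^(-3))    [power of a power]
= ((((y^3)^6) · ((x^3)^6)) · ((y^2)^(-3))) · ((x^5)^(-3))    [power of a product]
= ((y^18 · ((x^3)^6)) · ((y^2)^(-3))) · ((x^5)^(-3))    [power of a power]
= ((y^18 · x^18) · ((y^2)^(-3))) · ((x^5)^(-3))    [power of a power]
= ((y^18 · x^18) · y^(-6)) · ((x^5)^(-3))    [power of a power]
= ((y^18 · x^18) · y^(-6)) · x^(-15)    [power of a power]
= x^3y^12    [product of powers]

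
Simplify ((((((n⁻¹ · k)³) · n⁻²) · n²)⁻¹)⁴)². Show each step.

((((((n⁻¹ · k)³) · n⁻²) · n²)⁻¹)⁴)²
= (((((n⁻¹ · k)³) · n⁻²) · n²)⁻¹)⁸    [power of a power]
= ((((n⁻¹ · k)³) · n⁻²) · n²)⁻⁸    [power of a power]
= ((((n⁻¹ · k)³) · n⁻²)⁻⁸) · ((n²)⁻⁸)    [power of a product]
= ((((n⁻¹ · k)³)⁻⁸) · ((n⁻²)⁻⁸)) · ((n²)⁻⁸)    [power of a product]
= (((n⁻¹ · k)⁻²⁴) · ((n⁻²)⁻⁸)) · ((n²)⁻⁸)    [power of a power]
= ((((n⁻¹)⁻²⁴) · (k⁻²⁴)) · ((n⁻²)⁻⁸)) · ((n²)⁻⁸)    [power of a product]
= ((n²⁴ · (k⁻²⁴)) · ((n⁻²)⁻⁸)) · ((n²)⁻⁸)    [power of a power]
= ((n²⁴ · k⁻²⁴) · n¹⁶) · ((n²)⁻⁸)    [power of a power]
= ((n²⁴ · k⁻²⁴) · n¹⁶) · n⁻¹⁶    [power of a power]
= k⁻²⁴n²⁴    [product of powers]

k⁻²⁴n²⁴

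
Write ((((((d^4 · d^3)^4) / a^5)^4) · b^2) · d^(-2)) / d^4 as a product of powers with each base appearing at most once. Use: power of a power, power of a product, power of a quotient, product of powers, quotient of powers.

((((((d^4 · d^3)^4) / a^5)^4) · b^2) · d^(-2)) / d^4
= ((((((d^4 · d^3)^4)^4) / ((a^5)^4)) · b^2) · d^(-2)) / d^4    [power of a quotient]
= (((((d^4 · d^3)^16) / ((a^5)^4)) · b^2) · d^(-2)) / d^4    [power of a power]
= ((((((d^4)^16) · ((d^3)^16)) / ((a^5)^4)) · b^2) · d^(-2)) / d^4    [power of a product]
= ((((d^64 · ((d^3)^16)) / ((a^5)^4)) · b^2) · d^(-2)) / d^4    [power of a power]
= ((((d^64 · d^48) / ((a^5)^4)) · b^2) · d^(-2)) / d^4    [power of a power]
= (((d^112 / ((a^5)^4)) · b^2) · d^(-2)) / d^4    [product of powers]
= (((d^112 / a^20) · b^2) · d^(-2)) / d^4    [power of a power]
= a^(-20)b^2d^106    [quotient of powers; product of powers]

a^(-20)b^2d^106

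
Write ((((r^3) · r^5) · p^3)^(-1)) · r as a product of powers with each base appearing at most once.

p^(-3)r^(-7)

((((r^3) · r^5) · p^3)^(-1)) · r
= ((((r^3) · r^5)^(-1)) · ((p^3)^(-1))) · r    [power of a product]
= ((((r^3)^(-1)) · ((r^5)^(-1))) · ((p^3)^(-1))) · r    [power of a product]
= (((r^(-3)) · ((r^5)^(-1))) · ((p^3)^(-1))) · r    [power of a power]
= ((r^(-3) · r^(-5)) · ((p^3)^(-1))) · r    [power of a power]
= (r^(-8) · ((p^3)^(-1))) · r    [product of powers]
= (r^(-8) · p^(-3)) · r    [power of a power]
= p^(-3)r^(-7)    [product of powers]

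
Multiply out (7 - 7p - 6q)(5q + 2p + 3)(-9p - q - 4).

42pq + 103q² - 89q + 119p² - 161p - 84 + 437p²q + 317pq² + 126p³ + 30q³

(7 - 7p - 6q)(5q + 2p + 3)(-9p - q - 4)
= (35q + 14p + 21 - 35pq - 14p² - 21p - 30q² - 12pq - 18q)(-9p - q - 4)    [distributive law]
= (17q - 7p + 21 - 47pq - 14p² - 30q²)(-9p - q - 4)    [combine like terms]
= -153pq - 17q² - 68q + 63p² + 7pq + 28p - 189p - 21q - 84 + 423p²q + 47pq² + 188pq + 126p³ + 14p²q + 56p² + 270pq² + 30q³ + 120q²    [distributive law]
= 42pq + 103q² - 89q + 119p² - 161p - 84 + 437p²q + 317pq² + 126p³ + 30q³    [combine like terms]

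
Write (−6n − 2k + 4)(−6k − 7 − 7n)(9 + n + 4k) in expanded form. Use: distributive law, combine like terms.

(−6n − 2k + 4)(−6k − 7 − 7n)(9 + n + 4k)
= (36kn + 42n + 42n^2 + 12k^2 + 14k + 14kn − 24k − 28 − 28n)(9 + n + 4k)    [distributive law]
= (50kn + 14n + 42n^2 + 12k^2 − 10k − 28)(9 + n + 4k)    [combine like terms]
= 450kn + 50kn^2 + 200k^2n + 126n + 14n^2 + 56kn + 378n^2 + 42n^3 + 168kn^2 + 108k^2 + 12k^2n + 48k^3 − 90k − 10kn − 40k^2 − 252 − 28n − 112k    [distributive law]
= 496kn + 218kn^2 + 212k^2n + 98n + 392n^2 + 42n^3 + 68k^2 + 48k^3 − 202k − 252    [combine like terms]

496kn + 218kn^2 + 212k^2n + 98n + 392n^2 + 42n^3 + 68k^2 + 48k^3 − 202k − 252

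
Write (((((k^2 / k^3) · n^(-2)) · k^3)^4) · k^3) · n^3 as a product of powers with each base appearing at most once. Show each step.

(((((k^2 / k^3) · n^(-2)) · k^3)^4) · k^3) · n^3
= (((((k^2 / k^3) · n^(-2))^4) · ((k^3)^4)) · k^3) · n^3    [power of a product]
= (((((k^2 / k^3)^4) · ((n^(-2))^4)) · ((k^3)^4)) · k^3) · n^3    [power of a product]
= ((((((k^2)^4) / ((k^3)^4)) · ((n^(-2))^4)) · ((k^3)^4)) · k^3) · n^3    [power of a quotient]
= ((((k^8 / ((k^3)^4)) · ((n^(-2))^4)) · ((k^3)^4)) · k^3) · n^3    [power of a power]
= ((((k^8 / k^12) · ((n^(-2))^4)) · ((k^3)^4)) · k^3) · n^3    [power of a power]
= (((k^(-4) · ((n^(-2))^4)) · ((k^3)^4)) · k^3) · n^3    [quotient of powers]
= (((k^(-4) · n^(-8)) · ((k^3)^4)) · k^3) · n^3    [power of a power]
= (((k^(-4) · n^(-8)) · k^12) · k^3) · n^3    [power of a power]
= k^11n^(-5)    [product of powers]

k^11n^(-5)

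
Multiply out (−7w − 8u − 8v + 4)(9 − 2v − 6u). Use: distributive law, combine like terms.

(−7w − 8u − 8v + 4)(9 − 2v − 6u)
= −63w + 14vw + 42uw − 72u + 16uv + 48u² − 72v + 16v² + 48uv + 36 − 8v − 24u    [distributive law]
= −63w + 14vw + 42uw − 96u + 64uv + 48u² − 80v + 16v² + 36    [combine like terms]

−63w + 14vw + 42uw − 96u + 64uv + 48u² − 80v + 16v² + 36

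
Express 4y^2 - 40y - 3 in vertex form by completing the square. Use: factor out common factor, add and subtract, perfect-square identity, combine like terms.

4(y - 5)^2 - 103

4y^2 - 40y - 3
= 4(y^2 - 10y) - 3    [factor out 4 from the y-terms]
= 4(y^2 - 10y + 25 - 25) - 3    [add and subtract 25 inside the bracket]
= 4(y - 5)^2 - 100 - 3    [perfect-square identity]
= 4(y - 5)^2 - 103    [combine constants]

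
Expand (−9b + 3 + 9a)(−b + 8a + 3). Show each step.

9b² − 81ab − 30b + 51a + 9 + 72a²

(−9b + 3 + 9a)(−b + 8a + 3)
= 9b² − 72ab − 27b − 3b + 24a + 9 − 9ab + 72a² + 27a    [distributive law]
= 9b² − 81ab − 30b + 51a + 9 + 72a²    [combine like terms]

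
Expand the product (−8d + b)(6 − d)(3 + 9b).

−144d − 435bd + 24d^2 + 72bd^2 + 18b + 54b^2 − 9b^2d

(−8d + b)(6 − d)(3 + 9b)
= (−48d + 8d^2 + 6b − bd)(3 + 9b)    [distributive law]
= −144d − 432bd + 24d^2 + 72bd^2 + 18b + 54b^2 − 3bd − 9b^2d    [distributive law]
= −144d − 435bd + 24d^2 + 72bd^2 + 18b + 54b^2 − 9b^2d    [combine like terms]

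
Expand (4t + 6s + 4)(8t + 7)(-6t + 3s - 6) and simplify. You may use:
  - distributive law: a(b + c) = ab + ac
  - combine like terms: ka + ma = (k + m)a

(4t + 6s + 4)(8t + 7)(-6t + 3s - 6)
= (32t^2 + 28t + 48st + 42s + 32t + 28)(-6t + 3s - 6)    [distributive law]
= (32t^2 + 60t + 48st + 42s + 28)(-6t + 3s - 6)    [combine like terms]
= -192t^3 + 96st^2 - 192t^2 - 360t^2 + 180st - 360t - 288st^2 + 144s^2t - 288st - 252st + 126s^2 - 252s - 168t + 84s - 168    [distributive law]
= -192t^3 - 192st^2 - 552t^2 - 360st - 528t + 144s^2t + 126s^2 - 168s - 168    [combine like terms]

-192t^3 - 192st^2 - 552t^2 - 360st - 528t + 144s^2t + 126s^2 - 168s - 168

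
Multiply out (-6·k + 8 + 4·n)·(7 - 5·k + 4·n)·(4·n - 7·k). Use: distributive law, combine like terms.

(-6·k + 8 + 4·n)·(7 - 5·k + 4·n)·(4·n - 7·k)
= (-42·k + 30·k^2 - 24·k·n + 56 - 40·k + 32·n + 28·n - 20·k·n + 16·n^2)·(4·n - 7·k)    [distributive law]
= (-82·k + 30·k^2 - 44·k·n + 56 + 60·n + 16·n^2)·(4·n - 7·k)    [combine like terms]
= -328·k·n + 574·k^2 + 120·k^2·n - 210·k^3 - 176·k·n^2 + 308·k^2·n + 224·n - 392·k + 240·n^2 - 420·k·n + 64·n^3 - 112·k·n^2    [distributive law]
= -748·k·n + 574·k^2 + 428·k^2·n - 210·k^3 - 288·k·n^2 + 224·n - 392·k + 240·n^2 + 64·n^3    [combine like terms]

-748·k·n + 574·k^2 + 428·k^2·n - 210·k^3 - 288·k·n^2 + 224·n - 392·k + 240·n^2 + 64·n^3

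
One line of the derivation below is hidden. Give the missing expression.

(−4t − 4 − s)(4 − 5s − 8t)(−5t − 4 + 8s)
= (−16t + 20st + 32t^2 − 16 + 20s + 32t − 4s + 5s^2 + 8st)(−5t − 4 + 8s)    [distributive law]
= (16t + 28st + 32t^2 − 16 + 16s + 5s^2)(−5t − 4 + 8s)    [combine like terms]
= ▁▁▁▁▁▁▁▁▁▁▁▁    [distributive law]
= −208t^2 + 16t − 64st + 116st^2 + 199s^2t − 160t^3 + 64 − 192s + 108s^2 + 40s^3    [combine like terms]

After distributive law, the bracketed line is:

−80t^2 − 64t + 128st − 140st^2 − 112st + 224s^2t − 160t^3 − 128t^2 + 256st^2 + 80t + 64 − 128s − 80st − 64s + 128s^2 − 25s^2t − 20s^2 + 40s^3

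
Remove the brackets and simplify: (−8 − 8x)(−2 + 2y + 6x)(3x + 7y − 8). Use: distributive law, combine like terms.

(−8 − 8x)(−2 + 2y + 6x)(3x + 7y − 8)
= (16 − 16y − 48x + 16x − 16xy − 48x^2)(3x + 7y − 8)    [distributive law]
= (16 − 16y − 32x − 16xy − 48x^2)(3x + 7y − 8)    [combine like terms]
= 48x + 112y − 128 − 48xy − 112y^2 + 128y − 96x^2 − 224xy + 256x − 48x^2y − 112xy^2 + 128xy − 144x^3 − 336x^2y + 384x^2    [distributive law]
= 304x + 240y − 128 − 144xy − 112y^2 + 288x^2 − 384x^2y − 112xy^2 − 144x^3    [combine like terms]

304x + 240y − 128 − 144xy − 112y^2 + 288x^2 − 384x^2y − 112xy^2 − 144x^3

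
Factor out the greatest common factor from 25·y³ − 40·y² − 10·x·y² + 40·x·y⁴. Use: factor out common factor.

25·y³ − 40·y² − 10·x·y² + 40·x·y⁴
= 5(5·y³ − 8·y² − 2·x·y² + 8·x·y⁴)    [factor out 5]
= 5·y²(5·y − 8 − 2·x + 8·x·y²)    [factor out y²]

5·y²(5·y − 8 − 2·x + 8·x·y²)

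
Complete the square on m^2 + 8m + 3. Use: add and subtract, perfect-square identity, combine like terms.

m^2 + 8m + 3
= m^2 + 8m + 16 − 16 + 3    [add and subtract 16]
= (m + 4)^2 − 16 + 3    [perfect-square identity]
= (m + 4)^2 − 13    [combine constants]

(m + 4)^2 − 13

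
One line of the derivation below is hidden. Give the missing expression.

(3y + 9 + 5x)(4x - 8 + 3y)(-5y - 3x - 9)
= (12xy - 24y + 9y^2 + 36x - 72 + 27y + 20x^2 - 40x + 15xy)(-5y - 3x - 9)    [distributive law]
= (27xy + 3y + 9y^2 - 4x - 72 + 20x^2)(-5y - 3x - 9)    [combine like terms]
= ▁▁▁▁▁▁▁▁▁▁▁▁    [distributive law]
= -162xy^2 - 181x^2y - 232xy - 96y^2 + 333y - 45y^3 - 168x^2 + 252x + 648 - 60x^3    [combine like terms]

By distributive law:

-135xy^2 - 81x^2y - 243xy - 15y^2 - 9xy - 27y - 45y^3 - 27xy^2 - 81y^2 + 20xy + 12x^2 + 36x + 360y + 216x + 648 - 100x^2y - 60x^3 - 180x^2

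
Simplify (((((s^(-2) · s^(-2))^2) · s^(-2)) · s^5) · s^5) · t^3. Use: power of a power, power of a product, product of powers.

t^3

(((((s^(-2) · s^(-2))^2) · s^(-2)) · s^5) · s^5) · t^3
= ((((((s^(-2))^2) · ((s^(-2))^2)) · s^(-2)) · s^5) · s^5) · t^3    [power of a product]
= ((((s^(-4) · ((s^(-2))^2)) · s^(-2)) · s^5) · s^5) · t^3    [power of a power]
= ((((s^(-4) · s^(-4)) · s^(-2)) · s^5) · s^5) · t^3    [power of a power]
= (((s^(-8) · s^(-2)) · s^5) · s^5) · t^3    [product of powers]
= ((s^(-10) · s^5) · s^5) · t^3    [product of powers]
= (s^(-5) · s^5) · t^3    [product of powers]
= s^0 · t^3    [product of powers]
= t^3    [rearrange]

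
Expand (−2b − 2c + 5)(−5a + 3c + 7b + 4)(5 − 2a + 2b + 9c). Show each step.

−54ab − 20a^2b + 48ab^2 + 150abc + 157bc − 166b^2c − 192bc^2 − 16b^2 − 28b^3 + 175b − 189ac − 20a^2c + 102ac^2 + 33c^2 − 54c^3 + 215c − 165a + 50a^2 + 100

(−2b − 2c + 5)(−5a + 3c + 7b + 4)(5 − 2a + 2b + 9c)
= (10ab − 6bc − 14b^2 − 8b + 10ac − 6c^2 − 14bc − 8c − 25a + 15c + 35b + 20)(5 − 2a + 2b + 9c)    [distributive law]
= (10ab − 20bc − 14b^2 + 27b + 10ac − 6c^2 + 7c − 25a + 20)(5 − 2a + 2b + 9c)    [combine like terms]
= 50ab − 20a^2b + 20ab^2 + 90abc − 100bc + 40abc − 40b^2c − 180bc^2 − 70b^2 + 28ab^2 − 28b^3 − 126b^2c + 135b − 54ab + 54b^2 + 243bc + 50ac − 20a^2c + 20abc + 90ac^2 − 30c^2 + 12ac^2 − 12bc^2 − 54c^3 + 35c − 14ac + 14bc + 63c^2 − 125a + 50a^2 − 50ab − 225ac + 100 − 40a + 40b + 180c    [distributive law]
= −54ab − 20a^2b + 48ab^2 + 150abc + 157bc − 166b^2c − 192bc^2 − 16b^2 − 28b^3 + 175b − 189ac − 20a^2c + 102ac^2 + 33c^2 − 54c^3 + 215c − 165a + 50a^2 + 100    [combine like terms]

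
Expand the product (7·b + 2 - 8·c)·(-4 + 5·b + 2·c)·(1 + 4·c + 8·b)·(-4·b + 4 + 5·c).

-108·b^2 - 296·b + 334·b·c - 1577·b^2·c - 490·b·c^2 + 1556·b^3 + 1672·b^3·c + 588·b^2·c^2 - 1120·b^4 - 904·b·c^3 - 32 - 24·c + 532·c^2 + 384·c^3 - 320·c^4

(7·b + 2 - 8·c)·(-4 + 5·b + 2·c)·(1 + 4·c + 8·b)·(-4·b + 4 + 5·c)
= (-28·b + 35·b^2 + 14·b·c - 8 + 10·b + 4·c + 32·c - 40·b·c - 16·c^2)·(1 + 4·c + 8·b)·(-4·b + 4 + 5·c)    [distributive law]
= (-18·b + 35·b^2 - 26·b·c - 8 + 36·c - 16·c^2)·(1 + 4·c + 8·b)·(-4·b + 4 + 5·c)    [combine like terms]
= (-18·b - 72·b·c - 144·b^2 + 35·b^2 + 140·b^2·c + 280·b^3 - 26·b·c - 104·b·c^2 - 208·b^2·c - 8 - 32·c - 64·b + 36·c + 144·c^2 + 288·b·c - 16·c^2 - 64·c^3 - 128·b·c^2)·(-4·b + 4 + 5·c)    [distributive law]
= (-82·b + 190·b·c - 109·b^2 - 68·b^2·c + 280·b^3 - 232·b·c^2 - 8 + 4·c + 128·c^2 - 64·c^3)·(-4·b + 4 + 5·c)    [combine like terms]
= 328·b^2 - 328·b - 410·b·c - 760·b^2·c + 760·b·c + 950·b·c^2 + 436·b^3 - 436·b^2 - 545·b^2·c + 272·b^3·c - 272·b^2·c - 340·b^2·c^2 - 1120·b^4 + 1120·b^3 + 1400·b^3·c + 928·b^2·c^2 - 928·b·c^2 - 1160·b·c^3 + 32·b - 32 - 40·c - 16·b·c + 16·c + 20·c^2 - 512·b·c^2 + 512·c^2 + 640·c^3 + 256·b·c^3 - 256·c^3 - 320·c^4    [distributive law]
= -108·b^2 - 296·b + 334·b·c - 1577·b^2·c - 490·b·c^2 + 1556·b^3 + 1672·b^3·c + 588·b^2·c^2 - 1120·b^4 - 904·b·c^3 - 32 - 24·c + 532·c^2 + 384·c^3 - 320·c^4    [combine like terms]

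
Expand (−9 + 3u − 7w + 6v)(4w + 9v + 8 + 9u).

−92w − 33v − 72 − 57u − 51uw + 81uv + 27u^2 − 28w^2 − 39vw + 54v^2

(−9 + 3u − 7w + 6v)(4w + 9v + 8 + 9u)
= −36w − 81v − 72 − 81u + 12uw + 27uv + 24u + 27u^2 − 28w^2 − 63vw − 56w − 63uw + 24vw + 54v^2 + 48v + 54uv    [distributive law]
= −92w − 33v − 72 − 57u − 51uw + 81uv + 27u^2 − 28w^2 − 39vw + 54v^2    [combine like terms]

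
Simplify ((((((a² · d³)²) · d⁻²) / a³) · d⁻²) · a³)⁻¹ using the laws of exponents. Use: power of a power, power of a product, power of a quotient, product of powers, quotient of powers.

((((((a² · d³)²) · d⁻²) / a³) · d⁻²) · a³)⁻¹
= ((((((a² · d³)²) · d⁻²) / a³) · d⁻²)⁻¹) · ((a³)⁻¹)    [power of a product]
= ((((((a² · d³)²) · d⁻²) / a³)⁻¹) · ((d⁻²)⁻¹)) · ((a³)⁻¹)    [power of a product]
= ((((((a² · d³)²) · d⁻²)⁻¹) / ((a³)⁻¹)) · ((d⁻²)⁻¹)) · ((a³)⁻¹)    [power of a quotient]
= ((((((a² · d³)²)⁻¹) · ((d⁻²)⁻¹)) / ((a³)⁻¹)) · ((d⁻²)⁻¹)) · ((a³)⁻¹)    [power of a product]
= (((((a² · d³)⁻²) · ((d⁻²)⁻¹)) / ((a³)⁻¹)) · ((d⁻²)⁻¹)) · ((a³)⁻¹)    [power of a power]
= ((((((a²)⁻²) · ((d³)⁻²)) · ((d⁻²)⁻¹)) / ((a³)⁻¹)) · ((d⁻²)⁻¹)) · ((a³)⁻¹)    [power of a product]
= ((((a⁻⁴ · ((d³)⁻²)) · ((d⁻²)⁻¹)) / ((a³)⁻¹)) · ((d⁻²)⁻¹)) · ((a³)⁻¹)    [power of a power]
= ((((a⁻⁴ · d⁻⁶) · ((d⁻²)⁻¹)) / ((a³)⁻¹)) · ((d⁻²)⁻¹)) · ((a³)⁻¹)    [power of a power]
= ((((a⁻⁴ · d⁻⁶) · d²) / ((a³)⁻¹)) · ((d⁻²)⁻¹)) · ((a³)⁻¹)    [power of a power]
= ((((a⁻⁴ · d⁻⁶) · d²) / a⁻³) · ((d⁻²)⁻¹)) · ((a³)⁻¹)    [power of a power]
= ((((a⁻⁴ · d⁻⁶) · d²) / a⁻³) · d²) · ((a³)⁻¹)    [power of a power]
= ((((a⁻⁴ · d⁻⁶) · d²) / a⁻³) · d²) · a⁻³    [power of a power]
= a⁻⁴·d⁻²    [quotient of powers; product of powers]

a⁻⁴·d⁻²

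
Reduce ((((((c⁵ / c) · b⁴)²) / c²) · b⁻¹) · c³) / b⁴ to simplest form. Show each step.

b³·c⁹

((((((c⁵ / c) · b⁴)²) / c²) · b⁻¹) · c³) / b⁴
= ((((((c⁵ / c)²) · ((b⁴)²)) / c²) · b⁻¹) · c³) / b⁴    [power of a product]
= (((((((c⁵)²) / (c²)) · ((b⁴)²)) / c²) · b⁻¹) · c³) / b⁴    [power of a quotient]
= (((((c¹⁰ / (c²)) · ((b⁴)²)) / c²) · b⁻¹) · c³) / b⁴    [power of a power]
= ((((c⁸ · ((b⁴)²)) / c²) · b⁻¹) · c³) / b⁴    [quotient of powers]
= ((((c⁸ · b⁸) / c²) · b⁻¹) · c³) / b⁴    [power of a power]
= b³·c⁹    [quotient of powers; product of powers]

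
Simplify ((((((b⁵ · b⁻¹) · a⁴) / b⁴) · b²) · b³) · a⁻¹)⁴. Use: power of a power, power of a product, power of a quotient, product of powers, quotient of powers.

((((((b⁵ · b⁻¹) · a⁴) / b⁴) · b²) · b³) · a⁻¹)⁴
= ((((((b⁵ · b⁻¹) · a⁴) / b⁴) · b²) · b³)⁴) · ((a⁻¹)⁴)    [power of a product]
= ((((((b⁵ · b⁻¹) · a⁴) / b⁴) · b²)⁴) · ((b³)⁴)) · ((a⁻¹)⁴)    [power of a product]
= ((((((b⁵ · b⁻¹) · a⁴) / b⁴)⁴) · ((b²)⁴)) · ((b³)⁴)) · ((a⁻¹)⁴)    [power of a product]
= ((((((b⁵ · b⁻¹) · a⁴)⁴) / ((b⁴)⁴)) · ((b²)⁴)) · ((b³)⁴)) · ((a⁻¹)⁴)    [power of a quotient]
= ((((((b⁵ · b⁻¹)⁴) · ((a⁴)⁴)) / ((b⁴)⁴)) · ((b²)⁴)) · ((b³)⁴)) · ((a⁻¹)⁴)    [power of a product]
= (((((((b⁵)⁴) · ((b⁻¹)⁴)) · ((a⁴)⁴)) / ((b⁴)⁴)) · ((b²)⁴)) · ((b³)⁴)) · ((a⁻¹)⁴)    [power of a product]
= (((((b²⁰ · ((b⁻¹)⁴)) · ((a⁴)⁴)) / ((b⁴)⁴)) · ((b²)⁴)) · ((b³)⁴)) · ((a⁻¹)⁴)    [power of a power]
= (((((b²⁰ · b⁻⁴) · ((a⁴)⁴)) / ((b⁴)⁴)) · ((b²)⁴)) · ((b³)⁴)) · ((a⁻¹)⁴)    [power of a power]
= ((((b¹⁶ · ((a⁴)⁴)) / ((b⁴)⁴)) · ((b²)⁴)) · ((b³)⁴)) · ((a⁻¹)⁴)    [product of powers]
= ((((b¹⁶ · a¹⁶) / ((b⁴)⁴)) · ((b²)⁴)) · ((b³)⁴)) · ((a⁻¹)⁴)    [power of a power]
= ((((b¹⁶ · a¹⁶) / b¹⁶) · ((b²)⁴)) · ((b³)⁴)) · ((a⁻¹)⁴)    [power of a power]
= ((((b¹⁶ · a¹⁶) / b¹⁶) · b⁸) · ((b³)⁴)) · ((a⁻¹)⁴)    [power of a power]
= ((((b¹⁶ · a¹⁶) / b¹⁶) · b⁸) · b¹²) · ((a⁻¹)⁴)    [power of a power]
= ((((b¹⁶ · a¹⁶) / b¹⁶) · b⁸) · b¹²) · a⁻⁴    [power of a power]
= a¹²b²⁰    [quotient of powers; product of powers]

a¹²b²⁰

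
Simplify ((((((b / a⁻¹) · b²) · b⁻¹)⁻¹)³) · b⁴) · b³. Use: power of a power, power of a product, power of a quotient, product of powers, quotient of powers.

((((((b / a⁻¹) · b²) · b⁻¹)⁻¹)³) · b⁴) · b³
= (((((b / a⁻¹) · b²) · b⁻¹)⁻³) · b⁴) · b³    [power of a power]
= (((((b / a⁻¹) · b²)⁻³) · ((b⁻¹)⁻³)) · b⁴) · b³    [power of a product]
= (((((b / a⁻¹)⁻³) · ((b²)⁻³)) · ((b⁻¹)⁻³)) · b⁴) · b³    [power of a product]
= (((((b⁻³) / ((a⁻¹)⁻³)) · ((b²)⁻³)) · ((b⁻¹)⁻³)) · b⁴) · b³    [power of a quotient]
= ((((b⁻³ / a³) · ((b²)⁻³)) · ((b⁻¹)⁻³)) · b⁴) · b³    [power of a power]
= ((((b⁻³ / a³) · b⁻⁶) · ((b⁻¹)⁻³)) · b⁴) · b³    [power of a power]
= ((((b⁻³ / a³) · b⁻⁶) · b³) · b⁴) · b³    [power of a power]
= a⁻³·b    [quotient of powers; product of powers]

a⁻³·b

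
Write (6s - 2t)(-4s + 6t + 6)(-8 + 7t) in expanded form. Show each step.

(6s - 2t)(-4s + 6t + 6)(-8 + 7t)
= (-24s² + 36st + 36s + 8st - 12t² - 12t)(-8 + 7t)    [distributive law]
= (-24s² + 44st + 36s - 12t² - 12t)(-8 + 7t)    [combine like terms]
= 192s² - 168s²t - 352st + 308st² - 288s + 252st + 96t² - 84t³ + 96t - 84t²    [distributive law]
= 192s² - 168s²t - 100st + 308st² - 288s + 12t² - 84t³ + 96t    [combine like terms]

192s² - 168s²t - 100st + 308st² - 288s + 12t² - 84t³ + 96t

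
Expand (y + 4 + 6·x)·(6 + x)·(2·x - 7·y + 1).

-267·x·y - 42·y^2 - 162·y - 40·x^2·y - 7·x·y^2 + 88·x + 24 + 86·x^2 + 12·x^3

(y + 4 + 6·x)·(6 + x)·(2·x - 7·y + 1)
= (6·y + x·y + 24 + 4·x + 36·x + 6·x^2)·(2·x - 7·y + 1)    [distributive law]
= (6·y + x·y + 24 + 40·x + 6·x^2)·(2·x - 7·y + 1)    [combine like terms]
= 12·x·y - 42·y^2 + 6·y + 2·x^2·y - 7·x·y^2 + x·y + 48·x - 168·y + 24 + 80·x^2 - 280·x·y + 40·x + 12·x^3 - 42·x^2·y + 6·x^2    [distributive law]
= -267·x·y - 42·y^2 - 162·y - 40·x^2·y - 7·x·y^2 + 88·x + 24 + 86·x^2 + 12·x^3    [combine like terms]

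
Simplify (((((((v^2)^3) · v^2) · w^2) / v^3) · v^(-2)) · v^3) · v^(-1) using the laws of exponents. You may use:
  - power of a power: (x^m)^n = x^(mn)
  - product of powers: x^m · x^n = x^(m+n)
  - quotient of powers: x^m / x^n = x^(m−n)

v^5·w^2

(((((((v^2)^3) · v^2) · w^2) / v^3) · v^(-2)) · v^3) · v^(-1)
= (((((v^6 · v^2) · w^2) / v^3) · v^(-2)) · v^3) · v^(-1)    [power of a power]
= ((((v^8 · w^2) / v^3) · v^(-2)) · v^3) · v^(-1)    [product of powers]
= v^5·w^2    [quotient of powers; product of powers]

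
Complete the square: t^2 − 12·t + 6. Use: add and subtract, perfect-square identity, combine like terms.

t^2 − 12·t + 6
= t^2 − 12·t + 36 − 36 + 6    [add and subtract 36]
= (t − 6)^2 − 36 + 6    [perfect-square identity]
= (t − 6)^2 − 30    [combine constants]

(t − 6)^2 − 30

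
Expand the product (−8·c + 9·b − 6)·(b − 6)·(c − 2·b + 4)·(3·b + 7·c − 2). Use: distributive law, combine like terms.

151·b^2·c^2 − 56·b·c^3 − 1156·b·c^2 − 51·b^3·c + 478·b^2·c − 1124·b·c + 336·c^3 + 1500·c^2 + 552·c − 54·b^4 + 504·b^3 − 1248·b^2 + 1056·b − 288

(−8·c + 9·b − 6)·(b − 6)·(c − 2·b + 4)·(3·b + 7·c − 2)
= (−8·b·c + 48·c + 9·b^2 − 54·b − 6·b + 36)·(c − 2·b + 4)·(3·b + 7·c − 2)    [distributive law]
= (−8·b·c + 48·c + 9·b^2 − 60·b + 36)·(c − 2·b + 4)·(3·b + 7·c − 2)    [combine like terms]
= (−8·b·c^2 + 16·b^2·c − 32·b·c + 48·c^2 − 96·b·c + 192·c + 9·b^2·c − 18·b^3 + 36·b^2 − 60·b·c + 120·b^2 − 240·b + 36·c − 72·b + 144)·(3·b + 7·c − 2)    [distributive law]
= (−8·b·c^2 + 25·b^2·c − 188·b·c + 48·c^2 + 228·c − 18·b^3 + 156·b^2 − 312·b + 144)·(3·b + 7·c − 2)    [combine like terms]
= −24·b^2·c^2 − 56·b·c^3 + 16·b·c^2 + 75·b^3·c + 175·b^2·c^2 − 50·b^2·c − 564·b^2·c − 1316·b·c^2 + 376·b·c + 144·b·c^2 + 336·c^3 − 96·c^2 + 684·b·c + 1596·c^2 − 456·c − 54·b^4 − 126·b^3·c + 36·b^3 + 468·b^3 + 1092·b^2·c − 312·b^2 − 936·b^2 − 2184·b·c + 624·b + 432·b + 1008·c − 288    [distributive law]
= 151·b^2·c^2 − 56·b·c^3 − 1156·b·c^2 − 51·b^3·c + 478·b^2·c − 1124·b·c + 336·c^3 + 1500·c^2 + 552·c − 54·b^4 + 504·b^3 − 1248·b^2 + 1056·b − 288    [combine like terms]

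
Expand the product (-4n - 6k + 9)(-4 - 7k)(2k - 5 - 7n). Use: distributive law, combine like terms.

(-4n - 6k + 9)(-4 - 7k)(2k - 5 - 7n)
= (16n + 28kn + 24k + 42k^2 - 36 - 63k)(2k - 5 - 7n)    [distributive law]
= (16n + 28kn - 39k + 42k^2 - 36)(2k - 5 - 7n)    [combine like terms]
= 32kn - 80n - 112n^2 + 56k^2n - 140kn - 196kn^2 - 78k^2 + 195k + 273kn + 84k^3 - 210k^2 - 294k^2n - 72k + 180 + 252n    [distributive law]
= 165kn + 172n - 112n^2 - 238k^2n - 196kn^2 - 288k^2 + 123k + 84k^3 + 180    [combine like terms]

165kn + 172n - 112n^2 - 238k^2n - 196kn^2 - 288k^2 + 123k + 84k^3 + 180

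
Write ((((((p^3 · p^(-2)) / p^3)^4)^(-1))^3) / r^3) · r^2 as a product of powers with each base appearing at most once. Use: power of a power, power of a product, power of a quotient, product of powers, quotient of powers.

p^24·r^(-1)

((((((p^3 · p^(-2)) / p^3)^4)^(-1))^3) / r^3) · r^2
= (((((p^3 · p^(-2)) / p^3)^4)^(-3)) / r^3) · r^2    [power of a power]
= ((((p^3 · p^(-2)) / p^3)^(-12)) / r^3) · r^2    [power of a power]
= ((((p^3 · p^(-2))^(-12)) / ((p^3)^(-12))) / r^3) · r^2    [power of a quotient]
= (((((p^3)^(-12)) · ((p^(-2))^(-12))) / ((p^3)^(-12))) / r^3) · r^2    [power of a product]
= (((p^(-36) · ((p^(-2))^(-12))) / ((p^3)^(-12))) / r^3) · r^2    [power of a power]
= (((p^(-36) · p^24) / ((p^3)^(-12))) / r^3) · r^2    [power of a power]
= ((p^(-12) / ((p^3)^(-12))) / r^3) · r^2    [product of powers]
= ((p^(-12) / p^(-36)) / r^3) · r^2    [power of a power]
= (p^24 / r^3) · r^2    [quotient of powers]
= p^24·r^(-1)    [quotient of powers]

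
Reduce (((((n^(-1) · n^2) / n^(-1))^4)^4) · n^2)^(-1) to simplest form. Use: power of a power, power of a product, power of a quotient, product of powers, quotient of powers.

n^(-34)

(((((n^(-1) · n^2) / n^(-1))^4)^4) · n^2)^(-1)
= (((((n^(-1) · n^2) / n^(-1))^4)^4)^(-1)) · ((n^2)^(-1))    [power of a product]
= ((((n^(-1) · n^2) / n^(-1))^4)^(-4)) · ((n^2)^(-1))    [power of a power]
= (((n^(-1) · n^2) / n^(-1))^(-16)) · ((n^2)^(-1))    [power of a power]
= (((n^(-1) · n^2)^(-16)) / ((n^(-1))^(-16))) · ((n^2)^(-1))    [power of a quotient]
= ((((n^(-1))^(-16)) · ((n^2)^(-16))) / ((n^(-1))^(-16))) · ((n^2)^(-1))    [power of a product]
= ((n^16 · ((n^2)^(-16))) / ((n^(-1))^(-16))) · ((n^2)^(-1))    [power of a power]
= ((n^16 · n^(-32)) / ((n^(-1))^(-16))) · ((n^2)^(-1))    [power of a power]
= (n^(-16) / ((n^(-1))^(-16))) · ((n^2)^(-1))    [product of powers]
= (n^(-16) / n^16) · ((n^2)^(-1))    [power of a power]
= n^(-32) · ((n^2)^(-1))    [quotient of powers]
= n^(-32) · n^(-2)    [power of a power]
= n^(-34)    [product of powers]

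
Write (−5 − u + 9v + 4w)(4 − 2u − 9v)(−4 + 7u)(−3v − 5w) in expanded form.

−240v − 400w + 492uv + 820uw − 102u²v − 170u²w + 972v² + 1812vw − 1809uv² − 3447uvw − 42u³v − 70u³w + 189u²v² + 483u²vw − 972v³ − 2052v²w + 1701uv³ + 3591uv²w + 320w² − 720uw² + 280u²w² − 720vw² + 1260uvw²

(−5 − u + 9v + 4w)(4 − 2u − 9v)(−4 + 7u)(−3v − 5w)
= (−20 + 10u + 45v − 4u + 2u² + 9uv + 36v − 18uv − 81v² + 16w − 8uw − 36vw)(−4 + 7u)(−3v − 5w)    [distributive law]
= (−20 + 6u + 81v + 2u² − 9uv − 81v² + 16w − 8uw − 36vw)(−4 + 7u)(−3v − 5w)    [combine like terms]
= (80 − 140u − 24u + 42u² − 324v + 567uv − 8u² + 14u³ + 36uv − 63u²v + 324v² − 567uv² − 64w + 112uw + 32uw − 56u²w + 144vw − 252uvw)(−3v − 5w)    [distributive law]
= (80 − 164u + 34u² − 324v + 603uv + 14u³ − 63u²v + 324v² − 567uv² − 64w + 144uw − 56u²w + 144vw − 252uvw)(−3v − 5w)    [combine like terms]
= −240v − 400w + 492uv + 820uw − 102u²v − 170u²w + 972v² + 1620vw − 1809uv² − 3015uvw − 42u³v − 70u³w + 189u²v² + 315u²vw − 972v³ − 1620v²w + 1701uv³ + 2835uv²w + 192vw + 320w² − 432uvw − 720uw² + 168u²vw + 280u²w² − 432v²w − 720vw² + 756uv²w + 1260uvw²    [distributive law]
= −240v − 400w + 492uv + 820uw − 102u²v − 170u²w + 972v² + 1812vw − 1809uv² − 3447uvw − 42u³v − 70u³w + 189u²v² + 483u²vw − 972v³ − 2052v²w + 1701uv³ + 3591uv²w + 320w² − 720uw² + 280u²w² − 720vw² + 1260uvw²    [combine like terms]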